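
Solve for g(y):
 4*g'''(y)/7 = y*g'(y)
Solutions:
 g(y) = C1 + Integral(C2*airyai(14^(1/3)*y/2) + C3*airybi(14^(1/3)*y/2), y)


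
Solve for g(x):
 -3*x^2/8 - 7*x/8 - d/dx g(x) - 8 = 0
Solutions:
 g(x) = C1 - x^3/8 - 7*x^2/16 - 8*x


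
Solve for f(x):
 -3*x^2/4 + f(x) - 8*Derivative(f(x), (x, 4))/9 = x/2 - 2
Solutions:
 f(x) = C1*exp(-2^(1/4)*sqrt(3)*x/2) + C2*exp(2^(1/4)*sqrt(3)*x/2) + C3*sin(2^(1/4)*sqrt(3)*x/2) + C4*cos(2^(1/4)*sqrt(3)*x/2) + 3*x^2/4 + x/2 - 2


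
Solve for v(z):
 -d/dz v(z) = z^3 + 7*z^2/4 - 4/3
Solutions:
 v(z) = C1 - z^4/4 - 7*z^3/12 + 4*z/3


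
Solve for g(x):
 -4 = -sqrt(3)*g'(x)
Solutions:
 g(x) = C1 + 4*sqrt(3)*x/3


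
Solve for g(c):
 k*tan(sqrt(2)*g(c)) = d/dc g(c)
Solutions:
 g(c) = sqrt(2)*(pi - asin(C1*exp(sqrt(2)*c*k)))/2
 g(c) = sqrt(2)*asin(C1*exp(sqrt(2)*c*k))/2


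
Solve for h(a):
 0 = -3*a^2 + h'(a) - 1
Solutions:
 h(a) = C1 + a^3 + a


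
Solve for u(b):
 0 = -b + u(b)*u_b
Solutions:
 u(b) = -sqrt(C1 + b^2)
 u(b) = sqrt(C1 + b^2)


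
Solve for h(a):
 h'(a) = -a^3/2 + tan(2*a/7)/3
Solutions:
 h(a) = C1 - a^4/8 - 7*log(cos(2*a/7))/6


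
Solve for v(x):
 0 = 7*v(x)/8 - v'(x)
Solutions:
 v(x) = C1*exp(7*x/8)


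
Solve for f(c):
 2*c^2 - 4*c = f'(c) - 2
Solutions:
 f(c) = C1 + 2*c^3/3 - 2*c^2 + 2*c


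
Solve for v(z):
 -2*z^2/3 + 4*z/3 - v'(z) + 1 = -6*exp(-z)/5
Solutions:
 v(z) = C1 - 2*z^3/9 + 2*z^2/3 + z - 6*exp(-z)/5


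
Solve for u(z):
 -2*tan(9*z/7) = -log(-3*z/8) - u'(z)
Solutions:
 u(z) = C1 - z*log(-z) - z*log(3) + z + 3*z*log(2) - 14*log(cos(9*z/7))/9


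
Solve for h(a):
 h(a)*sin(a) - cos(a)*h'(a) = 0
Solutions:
 h(a) = C1/cos(a)


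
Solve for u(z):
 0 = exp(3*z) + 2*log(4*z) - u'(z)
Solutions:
 u(z) = C1 + 2*z*log(z) + 2*z*(-1 + 2*log(2)) + exp(3*z)/3


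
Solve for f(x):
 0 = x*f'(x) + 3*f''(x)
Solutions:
 f(x) = C1 + C2*erf(sqrt(6)*x/6)


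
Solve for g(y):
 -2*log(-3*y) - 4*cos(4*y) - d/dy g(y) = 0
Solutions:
 g(y) = C1 - 2*y*log(-y) - 2*y*log(3) + 2*y - sin(4*y)


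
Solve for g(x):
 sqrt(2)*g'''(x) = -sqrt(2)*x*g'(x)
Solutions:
 g(x) = C1 + Integral(C2*airyai(-x) + C3*airybi(-x), x)


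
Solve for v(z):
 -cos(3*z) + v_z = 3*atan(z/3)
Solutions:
 v(z) = C1 + 3*z*atan(z/3) - 9*log(z^2 + 9)/2 + sin(3*z)/3


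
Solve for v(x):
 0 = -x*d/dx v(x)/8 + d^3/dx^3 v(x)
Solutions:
 v(x) = C1 + Integral(C2*airyai(x/2) + C3*airybi(x/2), x)


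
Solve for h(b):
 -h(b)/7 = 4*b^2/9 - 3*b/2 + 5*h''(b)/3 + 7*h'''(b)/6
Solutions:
 h(b) = C1*exp(b*(-20 + 100/(9*sqrt(17969) + 1567)^(1/3) + (9*sqrt(17969) + 1567)^(1/3))/42)*sin(sqrt(3)*b*(-(9*sqrt(17969) + 1567)^(1/3) + 100/(9*sqrt(17969) + 1567)^(1/3))/42) + C2*exp(b*(-20 + 100/(9*sqrt(17969) + 1567)^(1/3) + (9*sqrt(17969) + 1567)^(1/3))/42)*cos(sqrt(3)*b*(-(9*sqrt(17969) + 1567)^(1/3) + 100/(9*sqrt(17969) + 1567)^(1/3))/42) + C3*exp(-b*(100/(9*sqrt(17969) + 1567)^(1/3) + 10 + (9*sqrt(17969) + 1567)^(1/3))/21) - 28*b^2/9 + 21*b/2 + 1960/27


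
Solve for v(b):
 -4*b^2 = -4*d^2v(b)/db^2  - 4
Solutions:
 v(b) = C1 + C2*b + b^4/12 - b^2/2


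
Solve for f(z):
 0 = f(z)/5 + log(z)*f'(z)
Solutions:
 f(z) = C1*exp(-li(z)/5)


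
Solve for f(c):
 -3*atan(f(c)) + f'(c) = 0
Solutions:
 Integral(1/atan(_y), (_y, f(c))) = C1 + 3*c


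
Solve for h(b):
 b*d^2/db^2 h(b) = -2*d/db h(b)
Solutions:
 h(b) = C1 + C2/b


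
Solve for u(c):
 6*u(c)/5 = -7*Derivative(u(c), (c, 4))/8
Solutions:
 u(c) = (C1*sin(sqrt(2)*3^(1/4)*35^(3/4)*c/35) + C2*cos(sqrt(2)*3^(1/4)*35^(3/4)*c/35))*exp(-sqrt(2)*3^(1/4)*35^(3/4)*c/35) + (C3*sin(sqrt(2)*3^(1/4)*35^(3/4)*c/35) + C4*cos(sqrt(2)*3^(1/4)*35^(3/4)*c/35))*exp(sqrt(2)*3^(1/4)*35^(3/4)*c/35)


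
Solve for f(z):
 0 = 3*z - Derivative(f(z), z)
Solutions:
 f(z) = C1 + 3*z^2/2


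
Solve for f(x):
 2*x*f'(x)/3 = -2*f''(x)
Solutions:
 f(x) = C1 + C2*erf(sqrt(6)*x/6)


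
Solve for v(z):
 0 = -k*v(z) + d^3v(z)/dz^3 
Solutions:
 v(z) = C1*exp(k^(1/3)*z) + C2*exp(k^(1/3)*z*(-1 + sqrt(3)*I)/2) + C3*exp(-k^(1/3)*z*(1 + sqrt(3)*I)/2)


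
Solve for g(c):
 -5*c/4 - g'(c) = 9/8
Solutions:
 g(c) = C1 - 5*c^2/8 - 9*c/8


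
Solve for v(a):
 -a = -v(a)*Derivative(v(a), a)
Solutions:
 v(a) = -sqrt(C1 + a^2)
 v(a) = sqrt(C1 + a^2)


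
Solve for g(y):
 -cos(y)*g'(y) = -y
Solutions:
 g(y) = C1 + Integral(y/cos(y), y)


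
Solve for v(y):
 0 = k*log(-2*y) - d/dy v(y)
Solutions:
 v(y) = C1 + k*y*log(-y) + k*y*(-1 + log(2))


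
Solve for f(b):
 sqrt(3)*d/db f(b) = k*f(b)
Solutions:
 f(b) = C1*exp(sqrt(3)*b*k/3)


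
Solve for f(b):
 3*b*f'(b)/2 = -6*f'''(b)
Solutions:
 f(b) = C1 + Integral(C2*airyai(-2^(1/3)*b/2) + C3*airybi(-2^(1/3)*b/2), b)


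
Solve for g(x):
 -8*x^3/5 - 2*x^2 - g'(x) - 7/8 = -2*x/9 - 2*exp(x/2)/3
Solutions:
 g(x) = C1 - 2*x^4/5 - 2*x^3/3 + x^2/9 - 7*x/8 + 4*exp(x/2)/3


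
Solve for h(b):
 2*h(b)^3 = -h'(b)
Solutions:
 h(b) = -sqrt(2)*sqrt(-1/(C1 - 2*b))/2
 h(b) = sqrt(2)*sqrt(-1/(C1 - 2*b))/2


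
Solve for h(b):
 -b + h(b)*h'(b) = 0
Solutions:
 h(b) = -sqrt(C1 + b^2)
 h(b) = sqrt(C1 + b^2)


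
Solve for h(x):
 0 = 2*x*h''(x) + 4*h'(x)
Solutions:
 h(x) = C1 + C2/x


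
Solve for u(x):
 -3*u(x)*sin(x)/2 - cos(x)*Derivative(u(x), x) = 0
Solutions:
 u(x) = C1*cos(x)^(3/2)


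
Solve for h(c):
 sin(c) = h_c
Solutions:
 h(c) = C1 - cos(c)


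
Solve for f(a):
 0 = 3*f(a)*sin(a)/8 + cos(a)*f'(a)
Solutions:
 f(a) = C1*cos(a)^(3/8)


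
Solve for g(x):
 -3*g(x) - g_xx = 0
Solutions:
 g(x) = C1*sin(sqrt(3)*x) + C2*cos(sqrt(3)*x)


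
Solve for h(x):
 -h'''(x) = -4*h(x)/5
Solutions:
 h(x) = C3*exp(10^(2/3)*x/5) + (C1*sin(10^(2/3)*sqrt(3)*x/10) + C2*cos(10^(2/3)*sqrt(3)*x/10))*exp(-10^(2/3)*x/10)


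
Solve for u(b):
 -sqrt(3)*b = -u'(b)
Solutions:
 u(b) = C1 + sqrt(3)*b^2/2


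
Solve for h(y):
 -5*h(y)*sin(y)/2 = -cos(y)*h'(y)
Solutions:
 h(y) = C1/cos(y)^(5/2)


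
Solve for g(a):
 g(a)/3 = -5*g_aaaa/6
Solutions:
 g(a) = (C1*sin(10^(3/4)*a/10) + C2*cos(10^(3/4)*a/10))*exp(-10^(3/4)*a/10) + (C3*sin(10^(3/4)*a/10) + C4*cos(10^(3/4)*a/10))*exp(10^(3/4)*a/10)


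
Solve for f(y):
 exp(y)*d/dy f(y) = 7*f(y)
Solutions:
 f(y) = C1*exp(-7*exp(-y))


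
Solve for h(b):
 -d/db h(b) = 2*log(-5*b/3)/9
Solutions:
 h(b) = C1 - 2*b*log(-b)/9 + 2*b*(-log(5) + 1 + log(3))/9


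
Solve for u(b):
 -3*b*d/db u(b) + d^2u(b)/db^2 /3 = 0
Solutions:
 u(b) = C1 + C2*erfi(3*sqrt(2)*b/2)


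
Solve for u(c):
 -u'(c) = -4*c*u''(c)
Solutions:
 u(c) = C1 + C2*c^(5/4)


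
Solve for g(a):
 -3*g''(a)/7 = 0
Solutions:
 g(a) = C1 + C2*a


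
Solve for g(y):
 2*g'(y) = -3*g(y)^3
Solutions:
 g(y) = -sqrt(-1/(C1 - 3*y))
 g(y) = sqrt(-1/(C1 - 3*y))


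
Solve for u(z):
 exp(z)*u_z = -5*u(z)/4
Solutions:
 u(z) = C1*exp(5*exp(-z)/4)


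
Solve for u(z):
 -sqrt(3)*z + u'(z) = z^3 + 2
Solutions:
 u(z) = C1 + z^4/4 + sqrt(3)*z^2/2 + 2*z


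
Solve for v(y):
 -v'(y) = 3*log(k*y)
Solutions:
 v(y) = C1 - 3*y*log(k*y) + 3*y


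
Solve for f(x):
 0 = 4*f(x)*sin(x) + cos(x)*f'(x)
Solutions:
 f(x) = C1*cos(x)^4


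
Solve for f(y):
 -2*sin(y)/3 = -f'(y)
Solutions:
 f(y) = C1 - 2*cos(y)/3


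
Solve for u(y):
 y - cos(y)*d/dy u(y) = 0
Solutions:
 u(y) = C1 + Integral(y/cos(y), y)


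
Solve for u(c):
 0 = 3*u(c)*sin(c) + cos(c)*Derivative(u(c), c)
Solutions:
 u(c) = C1*cos(c)^3


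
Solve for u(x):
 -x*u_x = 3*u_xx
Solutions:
 u(x) = C1 + C2*erf(sqrt(6)*x/6)


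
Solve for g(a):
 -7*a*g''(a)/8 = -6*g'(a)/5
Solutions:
 g(a) = C1 + C2*a^(83/35)


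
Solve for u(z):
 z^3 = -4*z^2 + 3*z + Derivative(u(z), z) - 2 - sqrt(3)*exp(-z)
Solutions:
 u(z) = C1 + z^4/4 + 4*z^3/3 - 3*z^2/2 + 2*z - sqrt(3)*exp(-z)


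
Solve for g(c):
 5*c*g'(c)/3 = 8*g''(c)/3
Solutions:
 g(c) = C1 + C2*erfi(sqrt(5)*c/4)


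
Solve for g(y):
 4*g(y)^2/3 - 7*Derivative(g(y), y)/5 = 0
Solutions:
 g(y) = -21/(C1 + 20*y)


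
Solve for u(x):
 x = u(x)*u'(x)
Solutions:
 u(x) = -sqrt(C1 + x^2)
 u(x) = sqrt(C1 + x^2)


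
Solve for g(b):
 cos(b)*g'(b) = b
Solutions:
 g(b) = C1 + Integral(b/cos(b), b)


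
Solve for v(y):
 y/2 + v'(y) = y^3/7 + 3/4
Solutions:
 v(y) = C1 + y^4/28 - y^2/4 + 3*y/4


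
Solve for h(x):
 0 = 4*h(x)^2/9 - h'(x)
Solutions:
 h(x) = -9/(C1 + 4*x)


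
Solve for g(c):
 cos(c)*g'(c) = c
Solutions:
 g(c) = C1 + Integral(c/cos(c), c)


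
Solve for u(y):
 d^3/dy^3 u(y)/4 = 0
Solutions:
 u(y) = C1 + C2*y + C3*y^2


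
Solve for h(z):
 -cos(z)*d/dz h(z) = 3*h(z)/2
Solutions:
 h(z) = C1*(sin(z) - 1)^(3/4)/(sin(z) + 1)^(3/4)


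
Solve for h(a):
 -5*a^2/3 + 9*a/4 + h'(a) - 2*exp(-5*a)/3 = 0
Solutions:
 h(a) = C1 + 5*a^3/9 - 9*a^2/8 - 2*exp(-5*a)/15


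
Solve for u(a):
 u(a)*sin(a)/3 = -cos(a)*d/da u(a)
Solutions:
 u(a) = C1*cos(a)^(1/3)


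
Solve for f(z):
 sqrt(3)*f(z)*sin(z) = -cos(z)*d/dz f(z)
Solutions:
 f(z) = C1*cos(z)^(sqrt(3))


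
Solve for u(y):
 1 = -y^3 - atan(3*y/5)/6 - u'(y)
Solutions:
 u(y) = C1 - y^4/4 - y*atan(3*y/5)/6 - y + 5*log(9*y^2 + 25)/36


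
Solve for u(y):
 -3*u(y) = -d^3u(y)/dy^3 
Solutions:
 u(y) = C3*exp(3^(1/3)*y) + (C1*sin(3^(5/6)*y/2) + C2*cos(3^(5/6)*y/2))*exp(-3^(1/3)*y/2)


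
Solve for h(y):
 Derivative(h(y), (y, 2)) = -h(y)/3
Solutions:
 h(y) = C1*sin(sqrt(3)*y/3) + C2*cos(sqrt(3)*y/3)


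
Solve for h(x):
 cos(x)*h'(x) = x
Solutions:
 h(x) = C1 + Integral(x/cos(x), x)


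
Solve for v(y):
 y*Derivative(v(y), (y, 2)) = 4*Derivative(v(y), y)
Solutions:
 v(y) = C1 + C2*y^5


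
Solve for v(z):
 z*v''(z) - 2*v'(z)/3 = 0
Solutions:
 v(z) = C1 + C2*z^(5/3)


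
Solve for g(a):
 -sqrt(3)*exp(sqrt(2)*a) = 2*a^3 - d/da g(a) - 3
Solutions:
 g(a) = C1 + a^4/2 - 3*a + sqrt(6)*exp(sqrt(2)*a)/2


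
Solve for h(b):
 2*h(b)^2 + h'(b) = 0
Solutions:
 h(b) = 1/(C1 + 2*b)


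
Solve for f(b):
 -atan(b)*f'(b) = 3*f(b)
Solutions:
 f(b) = C1*exp(-3*Integral(1/atan(b), b))


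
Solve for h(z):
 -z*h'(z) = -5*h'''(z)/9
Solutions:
 h(z) = C1 + Integral(C2*airyai(15^(2/3)*z/5) + C3*airybi(15^(2/3)*z/5), z)


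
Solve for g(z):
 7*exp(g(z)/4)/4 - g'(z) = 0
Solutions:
 g(z) = 4*log(-1/(C1 + 7*z)) + 16*log(2)


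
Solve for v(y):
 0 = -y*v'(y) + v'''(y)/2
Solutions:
 v(y) = C1 + Integral(C2*airyai(2^(1/3)*y) + C3*airybi(2^(1/3)*y), y)


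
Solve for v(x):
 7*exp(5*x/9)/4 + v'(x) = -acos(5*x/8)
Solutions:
 v(x) = C1 - x*acos(5*x/8) + sqrt(64 - 25*x^2)/5 - 63*exp(5*x/9)/20


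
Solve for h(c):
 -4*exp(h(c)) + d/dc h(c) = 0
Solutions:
 h(c) = log(-1/(C1 + 4*c))


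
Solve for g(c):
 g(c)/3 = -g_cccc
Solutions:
 g(c) = (C1*sin(sqrt(2)*3^(3/4)*c/6) + C2*cos(sqrt(2)*3^(3/4)*c/6))*exp(-sqrt(2)*3^(3/4)*c/6) + (C3*sin(sqrt(2)*3^(3/4)*c/6) + C4*cos(sqrt(2)*3^(3/4)*c/6))*exp(sqrt(2)*3^(3/4)*c/6)


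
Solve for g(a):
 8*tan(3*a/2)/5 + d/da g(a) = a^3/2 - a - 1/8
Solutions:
 g(a) = C1 + a^4/8 - a^2/2 - a/8 + 16*log(cos(3*a/2))/15


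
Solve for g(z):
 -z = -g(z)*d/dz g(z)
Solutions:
 g(z) = -sqrt(C1 + z^2)
 g(z) = sqrt(C1 + z^2)


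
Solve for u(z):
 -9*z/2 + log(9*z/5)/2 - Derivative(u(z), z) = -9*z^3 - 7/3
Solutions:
 u(z) = C1 + 9*z^4/4 - 9*z^2/4 + z*log(z)/2 - z*log(5)/2 + z*log(3) + 11*z/6


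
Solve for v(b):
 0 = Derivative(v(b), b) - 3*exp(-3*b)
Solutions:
 v(b) = C1 - exp(-3*b)


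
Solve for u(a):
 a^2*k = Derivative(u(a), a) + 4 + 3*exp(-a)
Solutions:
 u(a) = C1 + a^3*k/3 - 4*a + 3*exp(-a)


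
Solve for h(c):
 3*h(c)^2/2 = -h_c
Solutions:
 h(c) = 2/(C1 + 3*c)


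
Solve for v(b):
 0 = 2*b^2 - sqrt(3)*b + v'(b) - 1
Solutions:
 v(b) = C1 - 2*b^3/3 + sqrt(3)*b^2/2 + b


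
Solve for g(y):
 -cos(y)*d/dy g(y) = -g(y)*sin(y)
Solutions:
 g(y) = C1/cos(y)


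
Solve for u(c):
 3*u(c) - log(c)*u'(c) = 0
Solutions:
 u(c) = C1*exp(3*li(c))


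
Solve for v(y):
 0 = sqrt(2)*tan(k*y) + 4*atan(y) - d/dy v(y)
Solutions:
 v(y) = C1 + 4*y*atan(y) + sqrt(2)*Piecewise((-log(cos(k*y))/k, Ne(k, 0)), (0, True)) - 2*log(y^2 + 1)


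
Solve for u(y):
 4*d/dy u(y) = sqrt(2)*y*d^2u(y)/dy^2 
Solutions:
 u(y) = C1 + C2*y^(1 + 2*sqrt(2))


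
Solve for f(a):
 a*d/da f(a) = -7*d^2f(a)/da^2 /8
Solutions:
 f(a) = C1 + C2*erf(2*sqrt(7)*a/7)


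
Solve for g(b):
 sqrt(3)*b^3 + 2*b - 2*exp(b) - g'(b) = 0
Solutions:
 g(b) = C1 + sqrt(3)*b^4/4 + b^2 - 2*exp(b)


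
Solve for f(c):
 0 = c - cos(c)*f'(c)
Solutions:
 f(c) = C1 + Integral(c/cos(c), c)


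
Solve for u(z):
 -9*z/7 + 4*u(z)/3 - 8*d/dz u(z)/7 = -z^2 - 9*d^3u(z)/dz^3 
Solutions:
 u(z) = C1*exp(2^(1/3)*z*(4*2^(1/3)/(sqrt(191793)/441 + 1)^(1/3) + 21*(sqrt(191793)/441 + 1)^(1/3))/126)*sin(sqrt(3)*z*(-21*(2*sqrt(191793)/441 + 2)^(1/3) + 8/(2*sqrt(191793)/441 + 2)^(1/3))/126) + C2*exp(2^(1/3)*z*(4*2^(1/3)/(sqrt(191793)/441 + 1)^(1/3) + 21*(sqrt(191793)/441 + 1)^(1/3))/126)*cos(sqrt(3)*z*(-21*(2*sqrt(191793)/441 + 2)^(1/3) + 8/(2*sqrt(191793)/441 + 2)^(1/3))/126) + C3*exp(-2^(1/3)*z*(4*2^(1/3)/(sqrt(191793)/441 + 1)^(1/3) + 21*(sqrt(191793)/441 + 1)^(1/3))/63) - 3*z^2/4 - 9*z/28 - 27/98


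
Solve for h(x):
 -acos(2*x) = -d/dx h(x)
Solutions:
 h(x) = C1 + x*acos(2*x) - sqrt(1 - 4*x^2)/2


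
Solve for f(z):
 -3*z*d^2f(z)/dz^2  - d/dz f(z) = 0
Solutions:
 f(z) = C1 + C2*z^(2/3)


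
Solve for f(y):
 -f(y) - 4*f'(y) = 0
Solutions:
 f(y) = C1*exp(-y/4)


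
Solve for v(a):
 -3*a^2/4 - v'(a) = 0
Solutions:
 v(a) = C1 - a^3/4


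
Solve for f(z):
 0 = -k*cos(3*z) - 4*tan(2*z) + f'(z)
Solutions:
 f(z) = C1 + k*sin(3*z)/3 - 2*log(cos(2*z))


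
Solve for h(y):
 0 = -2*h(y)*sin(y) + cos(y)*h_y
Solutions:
 h(y) = C1/cos(y)^2


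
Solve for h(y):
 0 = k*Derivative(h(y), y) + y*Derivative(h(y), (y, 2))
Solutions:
 h(y) = C1 + y^(1 - re(k))*(C2*sin(log(y)*Abs(im(k))) + C3*cos(log(y)*im(k)))


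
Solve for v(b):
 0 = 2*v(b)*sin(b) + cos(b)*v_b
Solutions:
 v(b) = C1*cos(b)^2


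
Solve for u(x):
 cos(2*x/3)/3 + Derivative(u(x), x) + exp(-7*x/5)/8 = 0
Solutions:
 u(x) = C1 - sin(2*x/3)/2 + 5*exp(-7*x/5)/56


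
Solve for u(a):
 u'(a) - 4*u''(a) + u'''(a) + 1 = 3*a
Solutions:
 u(a) = C1 + C2*exp(a*(2 - sqrt(3))) + C3*exp(a*(sqrt(3) + 2)) + 3*a^2/2 + 11*a


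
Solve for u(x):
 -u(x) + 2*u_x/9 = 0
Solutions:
 u(x) = C1*exp(9*x/2)


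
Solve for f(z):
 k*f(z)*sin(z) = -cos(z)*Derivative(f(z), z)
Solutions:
 f(z) = C1*exp(k*log(cos(z)))


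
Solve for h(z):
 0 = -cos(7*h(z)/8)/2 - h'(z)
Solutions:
 z/2 - 4*log(sin(7*h(z)/8) - 1)/7 + 4*log(sin(7*h(z)/8) + 1)/7 = C1


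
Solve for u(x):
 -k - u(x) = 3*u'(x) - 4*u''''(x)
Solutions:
 u(x) = C1*exp(x*(-4 - (1 + 3*sqrt(57))^(1/3) + 8/(1 + 3*sqrt(57))^(1/3))/12)*sin(sqrt(3)*x*(8/(1 + 3*sqrt(57))^(1/3) + (1 + 3*sqrt(57))^(1/3))/12) + C2*exp(x*(-4 - (1 + 3*sqrt(57))^(1/3) + 8/(1 + 3*sqrt(57))^(1/3))/12)*cos(sqrt(3)*x*(8/(1 + 3*sqrt(57))^(1/3) + (1 + 3*sqrt(57))^(1/3))/12) + C3*exp(x) + C4*exp(x*(-8/(1 + 3*sqrt(57))^(1/3) - 2 + (1 + 3*sqrt(57))^(1/3))/6) - k


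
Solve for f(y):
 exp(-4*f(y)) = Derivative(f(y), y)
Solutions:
 f(y) = log(-I*(C1 + 4*y)^(1/4))
 f(y) = log(I*(C1 + 4*y)^(1/4))
 f(y) = log(-(C1 + 4*y)^(1/4))
 f(y) = log(C1 + 4*y)/4


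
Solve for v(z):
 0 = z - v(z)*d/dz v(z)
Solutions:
 v(z) = -sqrt(C1 + z^2)
 v(z) = sqrt(C1 + z^2)


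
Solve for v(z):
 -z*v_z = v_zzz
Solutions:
 v(z) = C1 + Integral(C2*airyai(-z) + C3*airybi(-z), z)


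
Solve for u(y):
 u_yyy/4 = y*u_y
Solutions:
 u(y) = C1 + Integral(C2*airyai(2^(2/3)*y) + C3*airybi(2^(2/3)*y), y)


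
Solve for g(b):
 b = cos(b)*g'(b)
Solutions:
 g(b) = C1 + Integral(b/cos(b), b)


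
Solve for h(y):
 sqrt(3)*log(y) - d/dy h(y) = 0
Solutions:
 h(y) = C1 + sqrt(3)*y*log(y) - sqrt(3)*y


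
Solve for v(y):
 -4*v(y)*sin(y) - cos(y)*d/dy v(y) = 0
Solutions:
 v(y) = C1*cos(y)^4


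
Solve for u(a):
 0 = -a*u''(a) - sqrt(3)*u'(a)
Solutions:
 u(a) = C1 + C2*a^(1 - sqrt(3))


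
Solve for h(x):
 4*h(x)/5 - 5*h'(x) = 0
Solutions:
 h(x) = C1*exp(4*x/25)


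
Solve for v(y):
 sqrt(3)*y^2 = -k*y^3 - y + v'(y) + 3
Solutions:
 v(y) = C1 + k*y^4/4 + sqrt(3)*y^3/3 + y^2/2 - 3*y


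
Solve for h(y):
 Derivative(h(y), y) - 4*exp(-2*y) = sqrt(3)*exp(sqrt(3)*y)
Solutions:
 h(y) = C1 + exp(sqrt(3)*y) - 2*exp(-2*y)


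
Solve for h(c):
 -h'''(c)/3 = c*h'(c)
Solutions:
 h(c) = C1 + Integral(C2*airyai(-3^(1/3)*c) + C3*airybi(-3^(1/3)*c), c)


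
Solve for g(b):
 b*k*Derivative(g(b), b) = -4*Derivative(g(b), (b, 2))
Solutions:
 g(b) = Piecewise((-sqrt(2)*sqrt(pi)*C1*erf(sqrt(2)*b*sqrt(k)/4)/sqrt(k) - C2, (k > 0) | (k < 0)), (-C1*b - C2, True))


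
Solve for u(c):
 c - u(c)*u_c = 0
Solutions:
 u(c) = -sqrt(C1 + c^2)
 u(c) = sqrt(C1 + c^2)


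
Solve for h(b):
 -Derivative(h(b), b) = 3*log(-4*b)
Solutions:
 h(b) = C1 - 3*b*log(-b) + 3*b*(1 - 2*log(2))


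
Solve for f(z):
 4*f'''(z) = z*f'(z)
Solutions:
 f(z) = C1 + Integral(C2*airyai(2^(1/3)*z/2) + C3*airybi(2^(1/3)*z/2), z)


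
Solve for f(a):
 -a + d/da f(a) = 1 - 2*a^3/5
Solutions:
 f(a) = C1 - a^4/10 + a^2/2 + a


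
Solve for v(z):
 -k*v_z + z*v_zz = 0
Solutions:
 v(z) = C1 + z^(re(k) + 1)*(C2*sin(log(z)*Abs(im(k))) + C3*cos(log(z)*im(k)))


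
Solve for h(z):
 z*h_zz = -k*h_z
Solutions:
 h(z) = C1 + z^(1 - re(k))*(C2*sin(log(z)*Abs(im(k))) + C3*cos(log(z)*im(k)))


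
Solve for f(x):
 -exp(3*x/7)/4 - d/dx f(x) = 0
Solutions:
 f(x) = C1 - 7*exp(3*x/7)/12


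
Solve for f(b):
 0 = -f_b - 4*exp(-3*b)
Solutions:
 f(b) = C1 + 4*exp(-3*b)/3


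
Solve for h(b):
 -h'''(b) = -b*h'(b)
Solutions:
 h(b) = C1 + Integral(C2*airyai(b) + C3*airybi(b), b)


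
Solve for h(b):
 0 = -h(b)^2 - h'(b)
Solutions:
 h(b) = 1/(C1 + b)


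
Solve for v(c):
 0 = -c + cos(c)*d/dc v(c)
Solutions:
 v(c) = C1 + Integral(c/cos(c), c)


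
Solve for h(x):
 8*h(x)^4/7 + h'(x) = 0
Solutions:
 h(x) = 7^(1/3)*(1/(C1 + 24*x))^(1/3)
 h(x) = 7^(1/3)*(-3^(2/3) - 3*3^(1/6)*I)*(1/(C1 + 8*x))^(1/3)/6
 h(x) = 7^(1/3)*(-3^(2/3) + 3*3^(1/6)*I)*(1/(C1 + 8*x))^(1/3)/6


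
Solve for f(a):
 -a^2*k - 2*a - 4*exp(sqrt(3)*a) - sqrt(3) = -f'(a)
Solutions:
 f(a) = C1 + a^3*k/3 + a^2 + sqrt(3)*a + 4*sqrt(3)*exp(sqrt(3)*a)/3


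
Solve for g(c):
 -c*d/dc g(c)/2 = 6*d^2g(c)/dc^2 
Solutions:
 g(c) = C1 + C2*erf(sqrt(6)*c/12)


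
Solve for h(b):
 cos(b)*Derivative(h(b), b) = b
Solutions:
 h(b) = C1 + Integral(b/cos(b), b)


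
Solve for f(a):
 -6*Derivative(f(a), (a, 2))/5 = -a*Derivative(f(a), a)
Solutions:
 f(a) = C1 + C2*erfi(sqrt(15)*a/6)


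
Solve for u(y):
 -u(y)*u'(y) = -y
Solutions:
 u(y) = -sqrt(C1 + y^2)
 u(y) = sqrt(C1 + y^2)


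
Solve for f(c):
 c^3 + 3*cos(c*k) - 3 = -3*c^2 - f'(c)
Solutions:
 f(c) = C1 - c^4/4 - c^3 + 3*c - 3*sin(c*k)/k


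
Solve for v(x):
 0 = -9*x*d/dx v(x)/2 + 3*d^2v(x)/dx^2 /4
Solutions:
 v(x) = C1 + C2*erfi(sqrt(3)*x)


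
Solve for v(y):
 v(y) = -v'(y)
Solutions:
 v(y) = C1*exp(-y)


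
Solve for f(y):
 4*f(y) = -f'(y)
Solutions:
 f(y) = C1*exp(-4*y)


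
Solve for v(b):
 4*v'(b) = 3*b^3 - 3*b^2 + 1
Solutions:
 v(b) = C1 + 3*b^4/16 - b^3/4 + b/4


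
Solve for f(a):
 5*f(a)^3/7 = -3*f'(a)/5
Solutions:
 f(a) = -sqrt(42)*sqrt(-1/(C1 - 25*a))/2
 f(a) = sqrt(42)*sqrt(-1/(C1 - 25*a))/2


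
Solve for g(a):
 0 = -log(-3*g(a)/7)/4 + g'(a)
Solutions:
 -4*Integral(1/(log(-_y) - log(7) + log(3)), (_y, g(a))) = C1 - a


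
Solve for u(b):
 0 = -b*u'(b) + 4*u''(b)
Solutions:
 u(b) = C1 + C2*erfi(sqrt(2)*b/4)


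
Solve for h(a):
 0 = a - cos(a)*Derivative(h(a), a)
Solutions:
 h(a) = C1 + Integral(a/cos(a), a)


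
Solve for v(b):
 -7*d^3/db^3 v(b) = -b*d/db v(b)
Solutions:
 v(b) = C1 + Integral(C2*airyai(7^(2/3)*b/7) + C3*airybi(7^(2/3)*b/7), b)


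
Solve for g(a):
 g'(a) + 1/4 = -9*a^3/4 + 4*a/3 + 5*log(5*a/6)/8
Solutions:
 g(a) = C1 - 9*a^4/16 + 2*a^2/3 + 5*a*log(a)/8 - 5*a*log(6)/8 - 7*a/8 + 5*a*log(5)/8


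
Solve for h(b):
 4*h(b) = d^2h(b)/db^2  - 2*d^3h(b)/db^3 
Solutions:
 h(b) = C1*exp(b*((12*sqrt(321) + 215)^(-1/3) + 2 + (12*sqrt(321) + 215)^(1/3))/12)*sin(sqrt(3)*b*(-(12*sqrt(321) + 215)^(1/3) + (12*sqrt(321) + 215)^(-1/3))/12) + C2*exp(b*((12*sqrt(321) + 215)^(-1/3) + 2 + (12*sqrt(321) + 215)^(1/3))/12)*cos(sqrt(3)*b*(-(12*sqrt(321) + 215)^(1/3) + (12*sqrt(321) + 215)^(-1/3))/12) + C3*exp(b*(-(12*sqrt(321) + 215)^(1/3) - 1/(12*sqrt(321) + 215)^(1/3) + 1)/6)


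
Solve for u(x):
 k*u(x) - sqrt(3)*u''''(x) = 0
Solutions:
 u(x) = C1*exp(-3^(7/8)*k^(1/4)*x/3) + C2*exp(3^(7/8)*k^(1/4)*x/3) + C3*exp(-3^(7/8)*I*k^(1/4)*x/3) + C4*exp(3^(7/8)*I*k^(1/4)*x/3)


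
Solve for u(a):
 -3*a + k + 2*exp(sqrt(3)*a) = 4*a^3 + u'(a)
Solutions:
 u(a) = C1 - a^4 - 3*a^2/2 + a*k + 2*sqrt(3)*exp(sqrt(3)*a)/3


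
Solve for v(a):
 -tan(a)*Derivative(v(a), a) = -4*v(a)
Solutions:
 v(a) = C1*sin(a)^4


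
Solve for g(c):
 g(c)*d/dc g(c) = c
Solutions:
 g(c) = -sqrt(C1 + c^2)
 g(c) = sqrt(C1 + c^2)


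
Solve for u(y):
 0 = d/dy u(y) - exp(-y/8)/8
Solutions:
 u(y) = C1 - 1/exp(y)^(1/8)


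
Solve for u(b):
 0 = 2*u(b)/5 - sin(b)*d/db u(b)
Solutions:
 u(b) = C1*(cos(b) - 1)^(1/5)/(cos(b) + 1)^(1/5)


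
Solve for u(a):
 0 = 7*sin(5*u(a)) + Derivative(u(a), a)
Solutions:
 u(a) = -acos((-C1 - exp(70*a))/(C1 - exp(70*a)))/5 + 2*pi/5
 u(a) = acos((-C1 - exp(70*a))/(C1 - exp(70*a)))/5


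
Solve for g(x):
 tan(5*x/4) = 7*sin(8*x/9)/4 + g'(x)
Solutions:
 g(x) = C1 - 4*log(cos(5*x/4))/5 + 63*cos(8*x/9)/32


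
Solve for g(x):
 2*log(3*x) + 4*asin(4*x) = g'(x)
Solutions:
 g(x) = C1 + 2*x*log(x) + 4*x*asin(4*x) - 2*x + 2*x*log(3) + sqrt(1 - 16*x^2)


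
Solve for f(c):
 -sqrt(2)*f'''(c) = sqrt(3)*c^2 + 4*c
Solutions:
 f(c) = C1 + C2*c + C3*c^2 - sqrt(6)*c^5/120 - sqrt(2)*c^4/12


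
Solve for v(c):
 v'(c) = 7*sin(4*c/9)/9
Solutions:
 v(c) = C1 - 7*cos(4*c/9)/4


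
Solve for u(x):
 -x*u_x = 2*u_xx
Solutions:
 u(x) = C1 + C2*erf(x/2)


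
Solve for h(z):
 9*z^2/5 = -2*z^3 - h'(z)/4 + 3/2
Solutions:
 h(z) = C1 - 2*z^4 - 12*z^3/5 + 6*z


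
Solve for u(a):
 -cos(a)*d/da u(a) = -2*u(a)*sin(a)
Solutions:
 u(a) = C1/cos(a)^2


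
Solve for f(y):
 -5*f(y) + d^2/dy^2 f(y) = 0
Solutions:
 f(y) = C1*exp(-sqrt(5)*y) + C2*exp(sqrt(5)*y)


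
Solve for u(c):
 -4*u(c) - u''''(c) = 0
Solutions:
 u(c) = (C1*sin(c) + C2*cos(c))*exp(-c) + (C3*sin(c) + C4*cos(c))*exp(c)


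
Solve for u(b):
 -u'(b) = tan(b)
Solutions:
 u(b) = C1 + log(cos(b))


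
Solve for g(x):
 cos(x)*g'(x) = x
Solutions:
 g(x) = C1 + Integral(x/cos(x), x)


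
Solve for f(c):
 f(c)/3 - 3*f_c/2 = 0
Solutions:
 f(c) = C1*exp(2*c/9)


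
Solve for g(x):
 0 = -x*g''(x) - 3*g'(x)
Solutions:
 g(x) = C1 + C2/x^2


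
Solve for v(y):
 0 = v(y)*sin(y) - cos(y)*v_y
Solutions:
 v(y) = C1/cos(y)


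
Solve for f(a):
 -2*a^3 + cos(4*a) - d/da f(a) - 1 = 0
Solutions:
 f(a) = C1 - a^4/2 - a + sin(4*a)/4


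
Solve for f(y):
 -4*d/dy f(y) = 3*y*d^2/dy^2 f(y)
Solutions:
 f(y) = C1 + C2/y^(1/3)


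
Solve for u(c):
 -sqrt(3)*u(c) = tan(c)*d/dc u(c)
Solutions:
 u(c) = C1/sin(c)^(sqrt(3))


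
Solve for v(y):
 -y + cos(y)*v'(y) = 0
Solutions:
 v(y) = C1 + Integral(y/cos(y), y)


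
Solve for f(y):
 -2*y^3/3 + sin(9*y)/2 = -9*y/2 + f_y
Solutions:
 f(y) = C1 - y^4/6 + 9*y^2/4 - cos(9*y)/18


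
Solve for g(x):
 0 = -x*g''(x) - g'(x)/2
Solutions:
 g(x) = C1 + C2*sqrt(x)


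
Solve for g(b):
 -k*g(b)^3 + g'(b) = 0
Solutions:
 g(b) = -sqrt(2)*sqrt(-1/(C1 + b*k))/2
 g(b) = sqrt(2)*sqrt(-1/(C1 + b*k))/2


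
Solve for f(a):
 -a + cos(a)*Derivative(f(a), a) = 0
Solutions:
 f(a) = C1 + Integral(a/cos(a), a)


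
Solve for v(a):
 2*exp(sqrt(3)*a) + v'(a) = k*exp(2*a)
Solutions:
 v(a) = C1 + k*exp(2*a)/2 - 2*sqrt(3)*exp(sqrt(3)*a)/3


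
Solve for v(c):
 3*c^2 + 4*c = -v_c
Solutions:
 v(c) = C1 - c^3 - 2*c^2


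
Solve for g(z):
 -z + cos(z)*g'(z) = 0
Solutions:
 g(z) = C1 + Integral(z/cos(z), z)


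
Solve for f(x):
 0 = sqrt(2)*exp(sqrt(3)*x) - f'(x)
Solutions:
 f(x) = C1 + sqrt(6)*exp(sqrt(3)*x)/3


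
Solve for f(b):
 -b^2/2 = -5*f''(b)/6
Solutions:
 f(b) = C1 + C2*b + b^4/20


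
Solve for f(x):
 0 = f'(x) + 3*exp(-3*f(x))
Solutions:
 f(x) = log(C1 - 9*x)/3
 f(x) = log((-3^(1/3) - 3^(5/6)*I)*(C1 - 3*x)^(1/3)/2)
 f(x) = log((-3^(1/3) + 3^(5/6)*I)*(C1 - 3*x)^(1/3)/2)


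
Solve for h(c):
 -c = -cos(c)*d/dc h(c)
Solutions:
 h(c) = C1 + Integral(c/cos(c), c)


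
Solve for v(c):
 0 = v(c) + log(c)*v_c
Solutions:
 v(c) = C1*exp(-li(c))


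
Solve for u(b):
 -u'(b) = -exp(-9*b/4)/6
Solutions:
 u(b) = C1 - 2*exp(-9*b/4)/27


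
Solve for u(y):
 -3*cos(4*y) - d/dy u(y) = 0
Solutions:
 u(y) = C1 - 3*sin(4*y)/4


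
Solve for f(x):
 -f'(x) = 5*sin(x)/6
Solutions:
 f(x) = C1 + 5*cos(x)/6


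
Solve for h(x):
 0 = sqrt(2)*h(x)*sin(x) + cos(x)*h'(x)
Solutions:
 h(x) = C1*cos(x)^(sqrt(2))


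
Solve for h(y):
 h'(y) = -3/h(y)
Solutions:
 h(y) = -sqrt(C1 - 6*y)
 h(y) = sqrt(C1 - 6*y)


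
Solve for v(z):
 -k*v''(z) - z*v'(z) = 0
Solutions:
 v(z) = C1 + C2*sqrt(k)*erf(sqrt(2)*z*sqrt(1/k)/2)


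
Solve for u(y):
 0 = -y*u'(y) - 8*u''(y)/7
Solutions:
 u(y) = C1 + C2*erf(sqrt(7)*y/4)


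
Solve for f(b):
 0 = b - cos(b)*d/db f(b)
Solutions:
 f(b) = C1 + Integral(b/cos(b), b)


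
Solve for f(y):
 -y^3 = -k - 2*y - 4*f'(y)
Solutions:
 f(y) = C1 - k*y/4 + y^4/16 - y^2/4


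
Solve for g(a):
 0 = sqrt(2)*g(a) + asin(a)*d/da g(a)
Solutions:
 g(a) = C1*exp(-sqrt(2)*Integral(1/asin(a), a))


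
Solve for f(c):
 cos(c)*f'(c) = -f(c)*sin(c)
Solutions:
 f(c) = C1*cos(c)


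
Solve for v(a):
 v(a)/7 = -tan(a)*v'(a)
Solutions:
 v(a) = C1/sin(a)^(1/7)


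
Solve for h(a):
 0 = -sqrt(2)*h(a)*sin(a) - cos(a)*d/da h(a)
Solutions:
 h(a) = C1*cos(a)^(sqrt(2))


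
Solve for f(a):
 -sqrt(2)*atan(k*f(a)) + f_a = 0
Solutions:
 Integral(1/atan(_y*k), (_y, f(a))) = C1 + sqrt(2)*a


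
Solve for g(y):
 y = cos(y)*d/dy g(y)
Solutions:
 g(y) = C1 + Integral(y/cos(y), y)


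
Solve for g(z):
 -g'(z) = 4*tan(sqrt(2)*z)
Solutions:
 g(z) = C1 + 2*sqrt(2)*log(cos(sqrt(2)*z))


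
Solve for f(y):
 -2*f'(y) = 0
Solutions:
 f(y) = C1


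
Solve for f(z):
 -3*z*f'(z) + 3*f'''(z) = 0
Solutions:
 f(z) = C1 + Integral(C2*airyai(z) + C3*airybi(z), z)


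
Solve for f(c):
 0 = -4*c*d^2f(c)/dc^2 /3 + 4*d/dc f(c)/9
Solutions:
 f(c) = C1 + C2*c^(4/3)


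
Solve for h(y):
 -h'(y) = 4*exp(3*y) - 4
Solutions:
 h(y) = C1 + 4*y - 4*exp(3*y)/3


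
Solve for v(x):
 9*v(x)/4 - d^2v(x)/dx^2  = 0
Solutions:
 v(x) = C1*exp(-3*x/2) + C2*exp(3*x/2)


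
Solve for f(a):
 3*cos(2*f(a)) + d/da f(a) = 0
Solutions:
 f(a) = -asin((C1 + exp(12*a))/(C1 - exp(12*a)))/2 + pi/2
 f(a) = asin((C1 + exp(12*a))/(C1 - exp(12*a)))/2


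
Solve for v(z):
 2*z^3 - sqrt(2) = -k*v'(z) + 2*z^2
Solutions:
 v(z) = C1 - z^4/(2*k) + 2*z^3/(3*k) + sqrt(2)*z/k


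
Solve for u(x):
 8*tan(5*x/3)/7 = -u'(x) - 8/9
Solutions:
 u(x) = C1 - 8*x/9 + 24*log(cos(5*x/3))/35


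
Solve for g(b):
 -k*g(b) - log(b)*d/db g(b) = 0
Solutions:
 g(b) = C1*exp(-k*li(b))


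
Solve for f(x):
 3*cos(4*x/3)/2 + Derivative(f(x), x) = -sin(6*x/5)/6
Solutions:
 f(x) = C1 - 9*sin(4*x/3)/8 + 5*cos(6*x/5)/36


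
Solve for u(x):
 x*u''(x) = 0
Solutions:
 u(x) = C1 + C2*x


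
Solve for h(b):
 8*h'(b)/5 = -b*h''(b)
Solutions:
 h(b) = C1 + C2/b^(3/5)


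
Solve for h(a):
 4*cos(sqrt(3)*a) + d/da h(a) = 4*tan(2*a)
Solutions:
 h(a) = C1 - 2*log(cos(2*a)) - 4*sqrt(3)*sin(sqrt(3)*a)/3


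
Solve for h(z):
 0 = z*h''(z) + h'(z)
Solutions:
 h(z) = C1 + C2*log(z)


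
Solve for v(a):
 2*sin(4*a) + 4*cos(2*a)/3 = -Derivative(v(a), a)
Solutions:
 v(a) = C1 - 2*sin(2*a)/3 + cos(4*a)/2


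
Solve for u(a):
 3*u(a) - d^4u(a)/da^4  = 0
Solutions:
 u(a) = C1*exp(-3^(1/4)*a) + C2*exp(3^(1/4)*a) + C3*sin(3^(1/4)*a) + C4*cos(3^(1/4)*a)


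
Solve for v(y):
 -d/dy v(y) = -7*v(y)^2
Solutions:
 v(y) = -1/(C1 + 7*y)


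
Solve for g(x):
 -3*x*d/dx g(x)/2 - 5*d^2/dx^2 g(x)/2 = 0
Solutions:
 g(x) = C1 + C2*erf(sqrt(30)*x/10)


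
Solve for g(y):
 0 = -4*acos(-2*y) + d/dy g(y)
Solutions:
 g(y) = C1 + 4*y*acos(-2*y) + 2*sqrt(1 - 4*y^2)


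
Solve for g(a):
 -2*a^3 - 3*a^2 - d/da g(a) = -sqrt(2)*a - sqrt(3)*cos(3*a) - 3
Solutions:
 g(a) = C1 - a^4/2 - a^3 + sqrt(2)*a^2/2 + 3*a + sqrt(3)*sin(3*a)/3


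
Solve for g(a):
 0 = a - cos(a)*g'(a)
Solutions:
 g(a) = C1 + Integral(a/cos(a), a)


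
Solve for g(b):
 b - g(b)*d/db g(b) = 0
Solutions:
 g(b) = -sqrt(C1 + b^2)
 g(b) = sqrt(C1 + b^2)


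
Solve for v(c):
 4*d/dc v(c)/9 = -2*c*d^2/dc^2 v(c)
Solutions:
 v(c) = C1 + C2*c^(7/9)


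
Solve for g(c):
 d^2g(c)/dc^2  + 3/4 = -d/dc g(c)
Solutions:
 g(c) = C1 + C2*exp(-c) - 3*c/4


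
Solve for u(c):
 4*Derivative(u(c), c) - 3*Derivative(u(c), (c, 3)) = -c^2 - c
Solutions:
 u(c) = C1 + C2*exp(-2*sqrt(3)*c/3) + C3*exp(2*sqrt(3)*c/3) - c^3/12 - c^2/8 - 3*c/8


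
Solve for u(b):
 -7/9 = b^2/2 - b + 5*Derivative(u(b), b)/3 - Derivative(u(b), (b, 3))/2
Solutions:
 u(b) = C1 + C2*exp(-sqrt(30)*b/3) + C3*exp(sqrt(30)*b/3) - b^3/10 + 3*b^2/10 - 97*b/150


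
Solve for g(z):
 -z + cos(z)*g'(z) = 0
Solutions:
 g(z) = C1 + Integral(z/cos(z), z)


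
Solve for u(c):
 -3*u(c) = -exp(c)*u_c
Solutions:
 u(c) = C1*exp(-3*exp(-c))


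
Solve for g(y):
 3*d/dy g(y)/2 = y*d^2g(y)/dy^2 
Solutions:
 g(y) = C1 + C2*y^(5/2)


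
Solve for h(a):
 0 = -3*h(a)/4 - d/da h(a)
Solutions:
 h(a) = C1*exp(-3*a/4)


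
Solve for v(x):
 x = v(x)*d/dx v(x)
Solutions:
 v(x) = -sqrt(C1 + x^2)
 v(x) = sqrt(C1 + x^2)


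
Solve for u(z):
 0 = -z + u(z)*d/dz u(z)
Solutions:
 u(z) = -sqrt(C1 + z^2)
 u(z) = sqrt(C1 + z^2)


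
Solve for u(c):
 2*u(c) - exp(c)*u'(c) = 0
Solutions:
 u(c) = C1*exp(-2*exp(-c))


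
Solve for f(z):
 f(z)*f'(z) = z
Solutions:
 f(z) = -sqrt(C1 + z^2)
 f(z) = sqrt(C1 + z^2)


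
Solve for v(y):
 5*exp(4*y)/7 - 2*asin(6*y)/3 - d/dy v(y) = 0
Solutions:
 v(y) = C1 - 2*y*asin(6*y)/3 - sqrt(1 - 36*y^2)/9 + 5*exp(4*y)/28


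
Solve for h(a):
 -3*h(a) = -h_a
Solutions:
 h(a) = C1*exp(3*a)


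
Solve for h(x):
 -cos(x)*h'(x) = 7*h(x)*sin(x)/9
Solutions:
 h(x) = C1*cos(x)^(7/9)


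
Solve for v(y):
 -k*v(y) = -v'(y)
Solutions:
 v(y) = C1*exp(k*y)


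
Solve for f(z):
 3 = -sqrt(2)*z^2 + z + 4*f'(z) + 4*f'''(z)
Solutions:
 f(z) = C1 + C2*sin(z) + C3*cos(z) + sqrt(2)*z^3/12 - z^2/8 - sqrt(2)*z/2 + 3*z/4


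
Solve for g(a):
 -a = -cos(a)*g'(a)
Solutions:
 g(a) = C1 + Integral(a/cos(a), a)


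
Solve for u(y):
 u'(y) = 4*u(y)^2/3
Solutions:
 u(y) = -3/(C1 + 4*y)


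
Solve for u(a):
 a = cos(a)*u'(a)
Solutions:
 u(a) = C1 + Integral(a/cos(a), a)


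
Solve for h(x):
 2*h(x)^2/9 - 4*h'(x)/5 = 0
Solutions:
 h(x) = -18/(C1 + 5*x)


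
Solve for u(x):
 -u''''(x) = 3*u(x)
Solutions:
 u(x) = (C1*sin(sqrt(2)*3^(1/4)*x/2) + C2*cos(sqrt(2)*3^(1/4)*x/2))*exp(-sqrt(2)*3^(1/4)*x/2) + (C3*sin(sqrt(2)*3^(1/4)*x/2) + C4*cos(sqrt(2)*3^(1/4)*x/2))*exp(sqrt(2)*3^(1/4)*x/2)


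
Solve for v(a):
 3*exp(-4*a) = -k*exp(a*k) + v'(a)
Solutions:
 v(a) = C1 + exp(a*k) - 3*exp(-4*a)/4


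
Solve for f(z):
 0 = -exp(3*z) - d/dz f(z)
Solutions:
 f(z) = C1 - exp(3*z)/3


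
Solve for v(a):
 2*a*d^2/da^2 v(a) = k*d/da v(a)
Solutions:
 v(a) = C1 + a^(re(k)/2 + 1)*(C2*sin(log(a)*Abs(im(k))/2) + C3*cos(log(a)*im(k)/2))


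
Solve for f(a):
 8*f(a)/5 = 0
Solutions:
 f(a) = 0


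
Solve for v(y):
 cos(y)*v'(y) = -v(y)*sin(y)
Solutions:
 v(y) = C1*cos(y)


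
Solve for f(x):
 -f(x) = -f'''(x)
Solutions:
 f(x) = C3*exp(x) + (C1*sin(sqrt(3)*x/2) + C2*cos(sqrt(3)*x/2))*exp(-x/2)


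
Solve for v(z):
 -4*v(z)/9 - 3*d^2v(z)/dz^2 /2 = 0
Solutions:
 v(z) = C1*sin(2*sqrt(6)*z/9) + C2*cos(2*sqrt(6)*z/9)


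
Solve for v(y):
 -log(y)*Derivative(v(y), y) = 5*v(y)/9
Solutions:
 v(y) = C1*exp(-5*li(y)/9)


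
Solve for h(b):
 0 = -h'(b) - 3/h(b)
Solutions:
 h(b) = -sqrt(C1 - 6*b)
 h(b) = sqrt(C1 - 6*b)


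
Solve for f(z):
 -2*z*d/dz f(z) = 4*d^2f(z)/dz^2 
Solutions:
 f(z) = C1 + C2*erf(z/2)


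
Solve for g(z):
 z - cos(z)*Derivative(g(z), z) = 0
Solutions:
 g(z) = C1 + Integral(z/cos(z), z)


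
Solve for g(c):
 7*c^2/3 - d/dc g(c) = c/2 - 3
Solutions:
 g(c) = C1 + 7*c^3/9 - c^2/4 + 3*c


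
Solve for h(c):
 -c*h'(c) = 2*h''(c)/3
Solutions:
 h(c) = C1 + C2*erf(sqrt(3)*c/2)


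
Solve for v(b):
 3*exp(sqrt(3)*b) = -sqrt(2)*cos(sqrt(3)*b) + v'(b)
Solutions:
 v(b) = C1 + sqrt(3)*exp(sqrt(3)*b) + sqrt(6)*sin(sqrt(3)*b)/3


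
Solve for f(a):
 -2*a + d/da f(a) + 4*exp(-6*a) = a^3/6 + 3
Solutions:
 f(a) = C1 + a^4/24 + a^2 + 3*a + 2*exp(-6*a)/3


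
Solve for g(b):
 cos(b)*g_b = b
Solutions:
 g(b) = C1 + Integral(b/cos(b), b)


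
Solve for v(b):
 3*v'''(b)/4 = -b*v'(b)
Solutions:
 v(b) = C1 + Integral(C2*airyai(-6^(2/3)*b/3) + C3*airybi(-6^(2/3)*b/3), b)


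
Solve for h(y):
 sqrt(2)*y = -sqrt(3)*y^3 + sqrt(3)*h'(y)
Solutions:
 h(y) = C1 + y^4/4 + sqrt(6)*y^2/6


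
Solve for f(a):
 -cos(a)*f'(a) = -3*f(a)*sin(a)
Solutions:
 f(a) = C1/cos(a)^3


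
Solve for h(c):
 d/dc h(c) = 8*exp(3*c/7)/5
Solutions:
 h(c) = C1 + 56*exp(3*c/7)/15


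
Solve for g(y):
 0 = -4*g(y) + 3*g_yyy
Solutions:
 g(y) = C3*exp(6^(2/3)*y/3) + (C1*sin(2^(2/3)*3^(1/6)*y/2) + C2*cos(2^(2/3)*3^(1/6)*y/2))*exp(-6^(2/3)*y/6)


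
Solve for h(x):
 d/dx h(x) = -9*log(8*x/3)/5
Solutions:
 h(x) = C1 - 9*x*log(x)/5 - 27*x*log(2)/5 + 9*x/5 + 9*x*log(3)/5


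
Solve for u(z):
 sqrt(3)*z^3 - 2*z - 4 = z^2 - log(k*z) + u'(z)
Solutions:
 u(z) = C1 + sqrt(3)*z^4/4 - z^3/3 - z^2 + z*log(k*z) - 5*z


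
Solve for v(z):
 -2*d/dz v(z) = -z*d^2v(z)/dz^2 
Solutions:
 v(z) = C1 + C2*z^3


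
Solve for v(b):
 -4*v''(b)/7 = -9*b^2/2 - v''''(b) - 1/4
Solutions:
 v(b) = C1 + C2*b + C3*exp(-2*sqrt(7)*b/7) + C4*exp(2*sqrt(7)*b/7) + 21*b^4/32 + 14*b^2


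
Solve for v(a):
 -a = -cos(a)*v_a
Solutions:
 v(a) = C1 + Integral(a/cos(a), a)


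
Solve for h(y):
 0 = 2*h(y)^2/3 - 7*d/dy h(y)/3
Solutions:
 h(y) = -7/(C1 + 2*y)


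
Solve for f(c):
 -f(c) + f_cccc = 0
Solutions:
 f(c) = C1*exp(-c) + C2*exp(c) + C3*sin(c) + C4*cos(c)


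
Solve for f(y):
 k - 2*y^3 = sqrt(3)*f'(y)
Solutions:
 f(y) = C1 + sqrt(3)*k*y/3 - sqrt(3)*y^4/6


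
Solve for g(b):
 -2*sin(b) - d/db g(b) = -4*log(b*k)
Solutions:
 g(b) = C1 + 4*b*log(b*k) - 4*b + 2*cos(b)


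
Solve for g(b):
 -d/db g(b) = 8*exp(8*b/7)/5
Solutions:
 g(b) = C1 - 7*exp(8*b/7)/5


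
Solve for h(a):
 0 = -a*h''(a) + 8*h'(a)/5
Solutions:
 h(a) = C1 + C2*a^(13/5)


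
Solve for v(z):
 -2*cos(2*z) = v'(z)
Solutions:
 v(z) = C1 - sin(2*z)


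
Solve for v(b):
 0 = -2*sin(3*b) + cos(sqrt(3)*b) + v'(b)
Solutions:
 v(b) = C1 - sqrt(3)*sin(sqrt(3)*b)/3 - 2*cos(3*b)/3


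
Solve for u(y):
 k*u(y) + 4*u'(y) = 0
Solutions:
 u(y) = C1*exp(-k*y/4)


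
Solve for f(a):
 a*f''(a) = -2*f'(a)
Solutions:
 f(a) = C1 + C2/a


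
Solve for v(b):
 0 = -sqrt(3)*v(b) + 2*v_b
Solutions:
 v(b) = C1*exp(sqrt(3)*b/2)


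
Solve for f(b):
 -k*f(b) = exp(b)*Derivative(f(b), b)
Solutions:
 f(b) = C1*exp(k*exp(-b))


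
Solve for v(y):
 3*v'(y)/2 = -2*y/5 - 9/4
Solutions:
 v(y) = C1 - 2*y^2/15 - 3*y/2


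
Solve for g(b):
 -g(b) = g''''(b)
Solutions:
 g(b) = (C1*sin(sqrt(2)*b/2) + C2*cos(sqrt(2)*b/2))*exp(-sqrt(2)*b/2) + (C3*sin(sqrt(2)*b/2) + C4*cos(sqrt(2)*b/2))*exp(sqrt(2)*b/2)


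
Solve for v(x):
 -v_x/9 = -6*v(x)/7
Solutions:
 v(x) = C1*exp(54*x/7)


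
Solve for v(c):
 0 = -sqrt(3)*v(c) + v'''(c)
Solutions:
 v(c) = C3*exp(3^(1/6)*c) + (C1*sin(3^(2/3)*c/2) + C2*cos(3^(2/3)*c/2))*exp(-3^(1/6)*c/2)


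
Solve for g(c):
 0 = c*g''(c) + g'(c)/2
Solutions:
 g(c) = C1 + C2*sqrt(c)


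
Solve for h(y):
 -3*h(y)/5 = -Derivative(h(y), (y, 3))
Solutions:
 h(y) = C3*exp(3^(1/3)*5^(2/3)*y/5) + (C1*sin(3^(5/6)*5^(2/3)*y/10) + C2*cos(3^(5/6)*5^(2/3)*y/10))*exp(-3^(1/3)*5^(2/3)*y/10)


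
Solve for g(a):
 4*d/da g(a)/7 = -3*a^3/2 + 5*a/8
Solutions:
 g(a) = C1 - 21*a^4/32 + 35*a^2/64


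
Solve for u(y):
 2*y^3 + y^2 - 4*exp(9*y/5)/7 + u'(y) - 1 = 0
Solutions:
 u(y) = C1 - y^4/2 - y^3/3 + y + 20*exp(9*y/5)/63


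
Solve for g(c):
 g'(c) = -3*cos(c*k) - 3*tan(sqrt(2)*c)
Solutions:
 g(c) = C1 - 3*Piecewise((sin(c*k)/k, Ne(k, 0)), (c, True)) + 3*sqrt(2)*log(cos(sqrt(2)*c))/2


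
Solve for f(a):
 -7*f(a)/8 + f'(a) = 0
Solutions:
 f(a) = C1*exp(7*a/8)


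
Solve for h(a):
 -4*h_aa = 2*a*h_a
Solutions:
 h(a) = C1 + C2*erf(a/2)


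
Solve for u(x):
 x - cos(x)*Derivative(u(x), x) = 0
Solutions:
 u(x) = C1 + Integral(x/cos(x), x)


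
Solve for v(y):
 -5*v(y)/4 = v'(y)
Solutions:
 v(y) = C1*exp(-5*y/4)


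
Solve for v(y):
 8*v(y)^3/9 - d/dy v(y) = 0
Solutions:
 v(y) = -3*sqrt(2)*sqrt(-1/(C1 + 8*y))/2
 v(y) = 3*sqrt(2)*sqrt(-1/(C1 + 8*y))/2


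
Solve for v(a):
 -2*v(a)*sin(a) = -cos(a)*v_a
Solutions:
 v(a) = C1/cos(a)^2


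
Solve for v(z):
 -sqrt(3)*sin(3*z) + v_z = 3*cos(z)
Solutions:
 v(z) = C1 + 3*sin(z) - sqrt(3)*cos(3*z)/3


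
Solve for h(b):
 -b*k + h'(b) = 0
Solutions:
 h(b) = C1 + b^2*k/2


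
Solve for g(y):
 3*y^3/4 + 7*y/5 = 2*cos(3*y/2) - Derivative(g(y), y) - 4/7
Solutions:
 g(y) = C1 - 3*y^4/16 - 7*y^2/10 - 4*y/7 + 4*sin(3*y/2)/3


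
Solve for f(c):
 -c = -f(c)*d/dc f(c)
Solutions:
 f(c) = -sqrt(C1 + c^2)
 f(c) = sqrt(C1 + c^2)


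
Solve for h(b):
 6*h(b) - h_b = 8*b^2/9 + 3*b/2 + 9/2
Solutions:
 h(b) = C1*exp(6*b) + 4*b^2/27 + 97*b/324 + 1555/1944


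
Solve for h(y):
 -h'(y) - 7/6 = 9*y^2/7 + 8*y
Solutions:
 h(y) = C1 - 3*y^3/7 - 4*y^2 - 7*y/6


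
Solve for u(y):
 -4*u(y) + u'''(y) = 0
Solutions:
 u(y) = C3*exp(2^(2/3)*y) + (C1*sin(2^(2/3)*sqrt(3)*y/2) + C2*cos(2^(2/3)*sqrt(3)*y/2))*exp(-2^(2/3)*y/2)


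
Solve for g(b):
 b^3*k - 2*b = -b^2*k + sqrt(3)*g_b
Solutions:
 g(b) = C1 + sqrt(3)*b^4*k/12 + sqrt(3)*b^3*k/9 - sqrt(3)*b^2/3


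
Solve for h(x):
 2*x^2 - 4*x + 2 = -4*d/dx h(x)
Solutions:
 h(x) = C1 - x^3/6 + x^2/2 - x/2


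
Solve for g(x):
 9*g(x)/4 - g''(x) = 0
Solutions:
 g(x) = C1*exp(-3*x/2) + C2*exp(3*x/2)


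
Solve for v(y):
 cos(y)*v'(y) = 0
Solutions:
 v(y) = C1


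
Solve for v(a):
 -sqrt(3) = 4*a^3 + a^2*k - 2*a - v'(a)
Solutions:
 v(a) = C1 + a^4 + a^3*k/3 - a^2 + sqrt(3)*a


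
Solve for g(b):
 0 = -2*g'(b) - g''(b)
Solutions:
 g(b) = C1 + C2*exp(-2*b)
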